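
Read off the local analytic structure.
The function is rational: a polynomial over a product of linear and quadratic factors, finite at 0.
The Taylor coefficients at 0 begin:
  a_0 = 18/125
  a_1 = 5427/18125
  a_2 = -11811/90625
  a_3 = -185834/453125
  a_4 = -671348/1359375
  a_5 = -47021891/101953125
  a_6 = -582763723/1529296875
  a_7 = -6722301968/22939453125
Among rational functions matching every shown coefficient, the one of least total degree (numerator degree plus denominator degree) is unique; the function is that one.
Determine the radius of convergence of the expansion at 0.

No rational of total degree below 5 reproduces all 8 coefficients; solving the [2/3] Pade equations on them gives f(x) = (4*x**2 - 19*x/29 - 6/5)/((x - 3)*(x - 5/3)**2), whose expansion matches every shown term.
Denominator factor (x - 3): pole of order 1 at 3, modulus 3.
Denominator factor (x - 5/3)^2: pole of order 2 at 5/3, modulus 5/3.
The radius of convergence is the smallest modulus among the singular points: 5/3.

The radius of convergence is 5/3.


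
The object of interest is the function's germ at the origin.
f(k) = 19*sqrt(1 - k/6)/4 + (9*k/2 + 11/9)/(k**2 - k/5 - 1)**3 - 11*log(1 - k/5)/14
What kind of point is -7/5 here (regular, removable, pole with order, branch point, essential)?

Denominator factors: k**2 - k/5 - 1 = 31/25 at k = -7/5 — none vanishes.
Branch term sqrt(1 - k/(6)): argument at -7/5 is 37/30, nonzero, so -7/5 is not its branch point (a point on a principal cut is still regular for the continued germ).
Branch term log(1 - k/(5)): argument at -7/5 is 32/25, nonzero, so -7/5 is not its branch point (a point on a principal cut is still regular for the continued germ).
So the germ continues analytically to -7/5.

The point is a regular point.


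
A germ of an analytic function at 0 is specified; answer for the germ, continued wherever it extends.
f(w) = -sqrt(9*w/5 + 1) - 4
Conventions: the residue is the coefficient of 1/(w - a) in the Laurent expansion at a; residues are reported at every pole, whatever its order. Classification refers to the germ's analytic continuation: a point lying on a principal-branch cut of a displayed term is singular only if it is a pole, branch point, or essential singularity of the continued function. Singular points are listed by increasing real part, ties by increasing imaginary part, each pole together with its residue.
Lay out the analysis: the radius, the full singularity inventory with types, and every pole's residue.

Branch term (-1)*sqrt(1 - w/(-5/9)): its argument vanishes at w = -5/9, a square-root branch point, modulus 5/9.
The radius of convergence is the smallest modulus among the singular points: 5/9.

Radius of convergence at 0: 5/9.
At -5/9: an algebraic (square-root) branch point.


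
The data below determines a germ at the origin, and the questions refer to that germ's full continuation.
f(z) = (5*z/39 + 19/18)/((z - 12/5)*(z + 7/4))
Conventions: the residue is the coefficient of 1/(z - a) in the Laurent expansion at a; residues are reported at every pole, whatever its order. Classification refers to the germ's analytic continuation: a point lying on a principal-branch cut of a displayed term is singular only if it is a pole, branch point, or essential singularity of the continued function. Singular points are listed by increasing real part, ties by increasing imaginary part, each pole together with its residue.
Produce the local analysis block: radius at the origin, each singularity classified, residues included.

Radius of convergence at 0: 7/4.
At -7/4: a pole of order 1; residue -1945/9711.
At 12/5: a pole of order 1; residue 3190/9711.

Denominator factor (z - 12/5): pole of order 1 at 12/5, modulus 12/5.
Denominator factor (z + 7/4): pole of order 1 at -7/4, modulus 7/4.
The radius of convergence is the smallest modulus among the singular points: 7/4.
At the order-1 pole -7/4 set g(z) = (z - (-7/4))*f(z) = (5*z/39 + 19/18)/(z - 12/5).
Simple pole: residue = g(a) at a = -7/4, which is -1945/9711.
At the order-1 pole 12/5 set g(z) = (z - (12/5))*f(z) = (5*z/39 + 19/18)/(z + 7/4).
Simple pole: residue = g(a) at a = 12/5, which is 3190/9711.
List the singular points by increasing real part (a conjugate pair: the negative imaginary part first).


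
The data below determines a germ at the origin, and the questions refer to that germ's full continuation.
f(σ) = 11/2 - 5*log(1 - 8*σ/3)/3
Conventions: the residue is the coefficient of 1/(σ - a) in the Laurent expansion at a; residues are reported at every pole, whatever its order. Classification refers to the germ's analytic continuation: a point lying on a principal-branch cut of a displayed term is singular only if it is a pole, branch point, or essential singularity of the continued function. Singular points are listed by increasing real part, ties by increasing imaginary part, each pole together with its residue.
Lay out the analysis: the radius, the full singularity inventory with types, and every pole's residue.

Radius of convergence at 0: 3/8.
At 3/8: a logarithmic branch point.

Branch term (-5/3)*log(1 - σ/(3/8)): its argument vanishes at σ = 3/8, a logarithmic branch point, modulus 3/8.
The radius of convergence is the smallest modulus among the singular points: 3/8.


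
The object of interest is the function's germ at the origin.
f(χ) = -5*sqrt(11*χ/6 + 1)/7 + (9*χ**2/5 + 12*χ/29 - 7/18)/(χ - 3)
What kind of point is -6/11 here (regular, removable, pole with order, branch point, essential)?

The term (-5/7)*sqrt(1 - χ/(-6/11)) has argument 1 - -6/11/(-6/11) = 0 at -6/11: a square-root (algebraic, two-sheeted) branch point; the remaining terms are analytic or single-valued there.

The point is an algebraic (square-root) branch point.


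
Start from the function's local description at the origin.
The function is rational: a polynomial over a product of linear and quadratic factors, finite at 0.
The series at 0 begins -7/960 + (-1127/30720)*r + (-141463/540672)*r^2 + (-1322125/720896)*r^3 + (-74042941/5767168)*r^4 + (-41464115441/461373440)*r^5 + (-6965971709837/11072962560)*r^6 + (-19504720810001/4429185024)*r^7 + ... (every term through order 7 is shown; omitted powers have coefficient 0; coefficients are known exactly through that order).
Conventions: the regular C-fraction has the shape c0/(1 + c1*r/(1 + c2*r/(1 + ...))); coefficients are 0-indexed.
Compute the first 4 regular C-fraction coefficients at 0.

Taylor coefficients (read off): a_0 = -7/960, a_1 = -1127/30720, a_2 = -141463/540672, a_3 = -1322125/720896.
c0 = a_0 = -7/960. Peel one level at a time: if S = 1 + c*r/S' with S'(0) = 1, then c is the r-coefficient of S and S' = c*r/(S - 1).
S_1 = c0/f = 1 + (-161/32)*r + (-119049/11264)*r^2 + ...; c1 = -161/32.
S_2 = c1*r/(S_1 - 1) = 1 + (-17007/8096)*r + (25023325/28676032)*r^2 + ...; c2 = -17007/8096.
S_3 = c2*r/(S_2 - 1) = 1 + (25023325/60238794)*r + ...; c3 = 25023325/60238794.

The regular C-fraction coefficients are [-7/960, -161/32, -17007/8096, 25023325/60238794].


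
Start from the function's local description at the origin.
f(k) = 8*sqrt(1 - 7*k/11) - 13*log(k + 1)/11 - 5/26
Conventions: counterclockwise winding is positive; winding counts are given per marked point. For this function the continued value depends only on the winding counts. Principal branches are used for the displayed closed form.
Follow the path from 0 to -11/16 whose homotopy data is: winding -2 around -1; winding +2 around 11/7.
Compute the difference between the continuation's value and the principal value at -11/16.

Continued minus principal equals (52/11)*pi*i.

The rational part is single-valued and drops out of the difference; each branch term changes only by its own monodromy.
(-13/11)*log(1 - k/(-1)): each positive loop around -1 adds 2*pi*i to the log, so winding -2 contributes (-13/11)*(-2)*2*pi*i = (52/11)*pi*i.
(8)*sqrt(1 - k/(11/7)): winding +2 is even, the square root returns to the same sheet, contribution 0.
Summing the contributions at k = -11/16 gives (52/11)*pi*i.


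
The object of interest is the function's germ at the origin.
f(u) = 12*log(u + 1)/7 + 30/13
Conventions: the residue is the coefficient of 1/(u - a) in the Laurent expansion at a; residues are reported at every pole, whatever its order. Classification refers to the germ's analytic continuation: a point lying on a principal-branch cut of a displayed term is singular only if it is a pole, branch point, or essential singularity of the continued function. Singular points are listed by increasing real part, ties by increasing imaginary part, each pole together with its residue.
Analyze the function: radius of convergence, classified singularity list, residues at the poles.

Radius of convergence at 0: 1.
At -1: a logarithmic branch point.

Branch term (12/7)*log(1 - u/(-1)): its argument vanishes at u = -1, a logarithmic branch point, modulus 1.
The radius of convergence is the smallest modulus among the singular points: 1.


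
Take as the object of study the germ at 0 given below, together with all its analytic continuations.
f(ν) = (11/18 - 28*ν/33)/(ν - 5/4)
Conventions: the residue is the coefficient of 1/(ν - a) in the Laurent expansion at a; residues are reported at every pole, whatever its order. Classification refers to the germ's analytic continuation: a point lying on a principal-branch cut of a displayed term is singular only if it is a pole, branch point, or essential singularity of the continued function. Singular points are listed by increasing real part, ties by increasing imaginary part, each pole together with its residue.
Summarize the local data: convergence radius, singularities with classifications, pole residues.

Radius of convergence at 0: 5/4.
At 5/4: a pole of order 1; residue -89/198.

Denominator factor (ν - 5/4): pole of order 1 at 5/4, modulus 5/4.
The radius of convergence is the smallest modulus among the singular points: 5/4.
At the order-1 pole 5/4 set g(ν) = (ν - (5/4))*f(ν) = 11/18 - 28*ν/33.
Simple pole: residue = g(a) at a = 5/4, which is -89/198.


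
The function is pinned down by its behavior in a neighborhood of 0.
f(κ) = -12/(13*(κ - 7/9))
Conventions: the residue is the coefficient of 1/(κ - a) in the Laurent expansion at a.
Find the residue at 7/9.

The residue is -12/13.

At the order-1 pole 7/9 set g(κ) = (κ - (7/9))*f(κ) = -12/13.
Simple pole: residue = g(a) at a = 7/9, which is -12/13.


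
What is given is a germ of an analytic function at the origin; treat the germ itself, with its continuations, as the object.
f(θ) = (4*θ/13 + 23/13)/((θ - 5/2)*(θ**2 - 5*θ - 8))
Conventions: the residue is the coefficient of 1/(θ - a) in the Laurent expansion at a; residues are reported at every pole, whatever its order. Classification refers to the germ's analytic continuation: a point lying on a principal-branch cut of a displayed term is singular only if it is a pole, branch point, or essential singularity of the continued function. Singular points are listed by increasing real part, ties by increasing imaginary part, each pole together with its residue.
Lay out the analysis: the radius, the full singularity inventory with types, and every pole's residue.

Denominator factor (θ - 5/2): pole of order 1 at 5/2, modulus 5/2.
Denominator factor (θ**2 - 5*θ - 8): discriminant 57, real irrational roots 5/2 + (1/2)*sqrt(57) and 5/2 - (1/2)*sqrt(57); poles of order 1, moduli 5/2 + (1/2)*sqrt(57) and -5/2 + (1/2)*sqrt(57).
The radius of convergence is the smallest modulus among the singular points: -5/2 + (1/2)*sqrt(57).
The factor θ**2 - 5*θ - 8 splits as (θ - a)(θ - a') with a = 5/2 - (1/2)*sqrt(57), a' = 5/2 + (1/2)*sqrt(57). At the order-1 pole a set g(θ) = (θ - a)*f(θ) = [(4*θ/13 + 23/13)/(θ - 5/2)] / (θ - a').
Simple pole: residue = g(a) at a = 5/2 - (1/2)*sqrt(57), which is 22/247 - (4/741)*sqrt(57).
At the order-1 pole 5/2 set g(θ) = (θ - (5/2))*f(θ) = (4*θ/13 + 23/13)/(θ**2 - 5*θ - 8).
Simple pole: residue = g(a) at a = 5/2, which is -44/247.
The factor θ**2 - 5*θ - 8 splits as (θ - a)(θ - a') with a = 5/2 + (1/2)*sqrt(57), a' = 5/2 - (1/2)*sqrt(57). At the order-1 pole a set g(θ) = (θ - a)*f(θ) = [(4*θ/13 + 23/13)/(θ - 5/2)] / (θ - a').
Simple pole: residue = g(a) at a = 5/2 + (1/2)*sqrt(57), which is 22/247 + (4/741)*sqrt(57).
List the singular points by increasing real part (a conjugate pair: the negative imaginary part first).

Radius of convergence at 0: -5/2 + (1/2)*sqrt(57).
At 5/2 - (1/2)*sqrt(57): a pole of order 1; residue 22/247 - (4/741)*sqrt(57).
At 5/2: a pole of order 1; residue -44/247.
At 5/2 + (1/2)*sqrt(57): a pole of order 1; residue 22/247 + (4/741)*sqrt(57).


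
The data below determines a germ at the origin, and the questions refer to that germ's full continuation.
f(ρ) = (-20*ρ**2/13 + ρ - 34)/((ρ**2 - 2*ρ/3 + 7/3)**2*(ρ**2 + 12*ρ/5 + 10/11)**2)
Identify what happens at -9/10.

The point is a regular point.

Denominator factors: ρ**2 - 2*ρ/3 + 7/3 = 1123/300 at ρ = -9/10; ρ**2 + 12*ρ/5 + 10/11 = -97/220 at ρ = -9/10 — none vanishes.
So the germ continues analytically to -9/10.


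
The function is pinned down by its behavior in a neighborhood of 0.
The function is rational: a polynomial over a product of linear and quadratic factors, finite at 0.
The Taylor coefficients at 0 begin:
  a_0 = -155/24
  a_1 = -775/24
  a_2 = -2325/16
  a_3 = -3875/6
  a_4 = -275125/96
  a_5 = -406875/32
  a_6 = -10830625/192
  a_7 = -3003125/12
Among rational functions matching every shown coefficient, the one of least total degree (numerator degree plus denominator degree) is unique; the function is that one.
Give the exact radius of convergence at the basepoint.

No rational of total degree below 2 reproduces all 8 coefficients; solving the [0/2] Pade equations on them gives f(k) = -31/(12*(k**2 - 2*k + 2/5)), whose expansion matches every shown term.
Denominator factor (k**2 - 2*k + 2/5): discriminant 12/5, real irrational roots 1 + (1/5)*sqrt(15) and 1 - (1/5)*sqrt(15); poles of order 1, moduli 1 + (1/5)*sqrt(15) and 1 - (1/5)*sqrt(15).
The radius of convergence is the smallest modulus among the singular points: 1 - (1/5)*sqrt(15).

The radius of convergence is 1 - (1/5)*sqrt(15).


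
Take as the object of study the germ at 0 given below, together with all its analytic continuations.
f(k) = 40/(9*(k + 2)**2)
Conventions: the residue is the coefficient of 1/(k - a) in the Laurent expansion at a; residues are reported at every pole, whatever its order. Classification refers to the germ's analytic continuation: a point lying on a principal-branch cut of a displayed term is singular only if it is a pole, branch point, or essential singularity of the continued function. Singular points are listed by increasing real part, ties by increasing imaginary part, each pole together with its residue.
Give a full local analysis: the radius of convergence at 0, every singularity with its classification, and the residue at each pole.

Radius of convergence at 0: 2.
At -2: a pole of order 2; residue 0.

Denominator factor (k + 2)^2: pole of order 2 at -2, modulus 2.
The radius of convergence is the smallest modulus among the singular points: 2.
At the order-2 pole -2 set g(k) = (k - (-2))^2*f(k) = 40/9.
Order-2 pole: residue = g'(a); g'(-2) = 0, so the residue is 0.


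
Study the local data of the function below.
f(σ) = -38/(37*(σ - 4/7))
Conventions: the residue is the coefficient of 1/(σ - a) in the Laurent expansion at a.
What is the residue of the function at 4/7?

The residue is -38/37.

At the order-1 pole 4/7 set g(σ) = (σ - (4/7))*f(σ) = -38/37.
Simple pole: residue = g(a) at a = 4/7, which is -38/37.


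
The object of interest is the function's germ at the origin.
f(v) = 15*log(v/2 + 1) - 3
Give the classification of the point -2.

The point is a logarithmic branch point.

The term (15)*log(1 - v/(-2)) has argument 1 - -2/(-2) = 0 at -2: a logarithmic (infinitely-sheeted) branch point; the remaining terms are analytic or single-valued there.


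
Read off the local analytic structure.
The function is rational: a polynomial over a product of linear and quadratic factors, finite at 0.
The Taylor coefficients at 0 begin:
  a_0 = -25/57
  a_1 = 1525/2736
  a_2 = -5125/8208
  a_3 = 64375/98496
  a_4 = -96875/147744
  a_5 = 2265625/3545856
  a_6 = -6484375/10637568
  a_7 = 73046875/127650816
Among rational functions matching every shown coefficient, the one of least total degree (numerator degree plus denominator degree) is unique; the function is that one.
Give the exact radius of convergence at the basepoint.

The radius of convergence is 6/5.

No rational of total degree below 3 reproduces all 8 coefficients; solving the [1/2] Pade equations on them gives f(κ) = (-κ/4 - 12/19)/(κ + 6/5)**2, whose expansion matches every shown term.
Denominator factor (κ + 6/5)^2: pole of order 2 at -6/5, modulus 6/5.
The radius of convergence is the smallest modulus among the singular points: 6/5.


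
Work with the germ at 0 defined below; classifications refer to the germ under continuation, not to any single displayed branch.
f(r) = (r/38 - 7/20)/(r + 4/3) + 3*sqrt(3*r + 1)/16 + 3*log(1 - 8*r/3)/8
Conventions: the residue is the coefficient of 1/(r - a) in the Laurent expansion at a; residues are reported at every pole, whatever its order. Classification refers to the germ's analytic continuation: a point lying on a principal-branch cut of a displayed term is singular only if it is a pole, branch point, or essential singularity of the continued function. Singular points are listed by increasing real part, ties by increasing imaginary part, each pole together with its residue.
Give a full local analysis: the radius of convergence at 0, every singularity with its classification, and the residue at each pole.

Radius of convergence at 0: 1/3.
At -4/3: a pole of order 1; residue -439/1140.
At -1/3: an algebraic (square-root) branch point.
At 3/8: a logarithmic branch point.

Denominator factor (r + 4/3): pole of order 1 at -4/3, modulus 4/3.
Branch term (3/16)*sqrt(1 - r/(-1/3)): its argument vanishes at r = -1/3, a square-root branch point, modulus 1/3.
Branch term (3/8)*log(1 - r/(3/8)): its argument vanishes at r = 3/8, a logarithmic branch point, modulus 3/8.
The radius of convergence is the smallest modulus among the singular points: 1/3.
The branch terms are analytic at -4/3 and contribute nothing to the residue; only the rational part matters.
At the order-1 pole -4/3 set g(r) = (r - (-4/3))*(rational part) = r/38 - 7/20.
Simple pole: residue = g(a) at a = -4/3, which is -439/1140.
List the singular points by increasing real part (a conjugate pair: the negative imaginary part first).


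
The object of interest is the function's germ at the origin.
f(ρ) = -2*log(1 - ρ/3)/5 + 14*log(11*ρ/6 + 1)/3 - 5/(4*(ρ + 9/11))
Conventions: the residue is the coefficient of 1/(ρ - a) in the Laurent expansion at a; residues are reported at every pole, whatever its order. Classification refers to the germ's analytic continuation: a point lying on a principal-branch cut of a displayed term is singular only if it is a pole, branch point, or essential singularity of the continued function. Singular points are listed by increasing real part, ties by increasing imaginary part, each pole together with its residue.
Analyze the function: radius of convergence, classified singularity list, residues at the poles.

Denominator factor (ρ + 9/11): pole of order 1 at -9/11, modulus 9/11.
Branch term (14/3)*log(1 - ρ/(-6/11)): its argument vanishes at ρ = -6/11, a logarithmic branch point, modulus 6/11.
Branch term (-2/5)*log(1 - ρ/(3)): its argument vanishes at ρ = 3, a logarithmic branch point, modulus 3.
The radius of convergence is the smallest modulus among the singular points: 6/11.
The branch terms are analytic at -9/11 and contribute nothing to the residue; only the rational part matters.
At the order-1 pole -9/11 set g(ρ) = (ρ - (-9/11))*(rational part) = -5/4.
Simple pole: residue = g(a) at a = -9/11, which is -5/4.
List the singular points by increasing real part (a conjugate pair: the negative imaginary part first).

Radius of convergence at 0: 6/11.
At -9/11: a pole of order 1; residue -5/4.
At -6/11: a logarithmic branch point.
At 3: a logarithmic branch point.


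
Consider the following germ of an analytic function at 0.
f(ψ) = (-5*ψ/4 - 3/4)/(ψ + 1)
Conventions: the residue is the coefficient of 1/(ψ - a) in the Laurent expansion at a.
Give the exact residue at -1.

At the order-1 pole -1 set g(ψ) = (ψ - (-1))*f(ψ) = -5*ψ/4 - 3/4.
Simple pole: residue = g(a) at a = -1, which is 1/2.

The residue is 1/2.


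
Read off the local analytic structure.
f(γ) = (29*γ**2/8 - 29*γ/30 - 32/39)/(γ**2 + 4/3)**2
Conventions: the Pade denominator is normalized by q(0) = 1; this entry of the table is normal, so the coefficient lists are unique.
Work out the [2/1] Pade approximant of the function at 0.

The Pade approximant has numerator coefficients [-6/13, -32799/80800, 60791721/21008000]; denominator coefficients [1, -754/2525].

Taylor coefficients needed (expand at 0): a_0 = -6/13, a_1 = -87/160, a_2 = 4545/1664, a_3 = 261/320.
Write the denominator as Q(γ) = 1 + q1*γ. Requiring Q*f - P = O(γ^4) with deg P <= 2 kills the coefficients of γ^3..γ^3 in Q*f:
  γ^3: a_3 + q1*a_2 = 0, i.e. 261/320 + (4545/1664)*q1 = 0.
Solving this linear system: q1 = -754/2525.
The numerator is Q*f truncated at degree 2: P0 = a_0 = -6/13; P1 = a_1 + q1*a_0 = -32799/80800; P2 = a_2 + q1*a_1 = 60791721/21008000.


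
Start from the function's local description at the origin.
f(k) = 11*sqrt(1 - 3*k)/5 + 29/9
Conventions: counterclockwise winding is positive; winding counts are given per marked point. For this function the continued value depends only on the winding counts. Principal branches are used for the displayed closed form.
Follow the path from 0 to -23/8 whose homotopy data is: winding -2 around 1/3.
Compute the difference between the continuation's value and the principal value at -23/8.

The rational part is single-valued and drops out of the difference; each branch term changes only by its own monodromy.
(11/5)*sqrt(1 - k/(1/3)): winding -2 is even, the square root returns to the same sheet, contribution 0.
Summing the contributions at k = -23/8 gives 0.

Continued minus principal equals 0.


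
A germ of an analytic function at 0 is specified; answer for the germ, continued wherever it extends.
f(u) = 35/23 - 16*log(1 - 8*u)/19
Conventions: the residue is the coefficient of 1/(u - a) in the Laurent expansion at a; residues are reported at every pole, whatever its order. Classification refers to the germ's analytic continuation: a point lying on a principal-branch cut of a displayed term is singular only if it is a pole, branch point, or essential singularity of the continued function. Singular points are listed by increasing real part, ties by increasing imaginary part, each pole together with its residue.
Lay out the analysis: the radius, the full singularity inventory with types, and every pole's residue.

Branch term (-16/19)*log(1 - u/(1/8)): its argument vanishes at u = 1/8, a logarithmic branch point, modulus 1/8.
The radius of convergence is the smallest modulus among the singular points: 1/8.

Radius of convergence at 0: 1/8.
At 1/8: a logarithmic branch point.


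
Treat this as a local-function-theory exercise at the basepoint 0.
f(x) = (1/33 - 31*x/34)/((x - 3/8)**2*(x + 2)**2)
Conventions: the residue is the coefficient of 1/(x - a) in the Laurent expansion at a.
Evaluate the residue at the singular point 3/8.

The residue is -442976/3847899.

At the order-2 pole 3/8 set g(x) = (x - (3/8))^2*f(x) = (1/33 - 31*x/34)/(x + 2)**2.
Order-2 pole: residue = g'(a); g'(3/8) = -442976/3847899, so the residue is -442976/3847899.


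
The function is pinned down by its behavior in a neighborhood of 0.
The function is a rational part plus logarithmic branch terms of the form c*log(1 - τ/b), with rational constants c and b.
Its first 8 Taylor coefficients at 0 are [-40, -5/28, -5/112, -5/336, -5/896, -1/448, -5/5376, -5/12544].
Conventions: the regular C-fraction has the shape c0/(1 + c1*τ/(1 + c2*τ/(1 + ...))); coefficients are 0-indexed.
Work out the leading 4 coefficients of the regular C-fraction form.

The regular C-fraction coefficients are [-40, -1/224, -55/224, -14/165].

Taylor coefficients (read off): a_0 = -40, a_1 = -5/28, a_2 = -5/112, a_3 = -5/336.
c0 = a_0 = -40. Peel one level at a time: if S = 1 + c*τ/S' with S'(0) = 1, then c is the τ-coefficient of S and S' = c*τ/(S - 1).
S_1 = c0/f = 1 + (-1/224)*τ + (-55/50176)*τ^2 + ...; c1 = -1/224.
S_2 = c1*τ/(S_1 - 1) = 1 + (-55/224)*τ + (-1/48)*τ^2 + ...; c2 = -55/224.
S_3 = c2*τ/(S_2 - 1) = 1 + (-14/165)*τ + ...; c3 = -14/165.


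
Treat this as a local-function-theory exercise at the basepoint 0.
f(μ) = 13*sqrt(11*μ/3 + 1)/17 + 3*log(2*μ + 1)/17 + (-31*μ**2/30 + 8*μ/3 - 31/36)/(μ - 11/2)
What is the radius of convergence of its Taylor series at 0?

The radius of convergence is 3/11.

Denominator factor (μ - 11/2): pole of order 1 at 11/2, modulus 11/2.
Branch term (13/17)*sqrt(1 - μ/(-3/11)): its argument vanishes at μ = -3/11, a square-root branch point, modulus 3/11.
Branch term (3/17)*log(1 - μ/(-1/2)): its argument vanishes at μ = -1/2, a logarithmic branch point, modulus 1/2.
The radius of convergence is the smallest modulus among the singular points: 3/11.


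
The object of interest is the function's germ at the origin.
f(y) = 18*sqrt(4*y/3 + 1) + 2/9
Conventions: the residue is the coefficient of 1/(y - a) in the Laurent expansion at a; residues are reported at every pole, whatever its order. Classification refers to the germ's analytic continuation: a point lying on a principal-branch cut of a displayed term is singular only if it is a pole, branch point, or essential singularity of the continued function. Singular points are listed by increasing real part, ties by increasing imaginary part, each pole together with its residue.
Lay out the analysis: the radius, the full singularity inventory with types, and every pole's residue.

Branch term (18)*sqrt(1 - y/(-3/4)): its argument vanishes at y = -3/4, a square-root branch point, modulus 3/4.
The radius of convergence is the smallest modulus among the singular points: 3/4.

Radius of convergence at 0: 3/4.
At -3/4: an algebraic (square-root) branch point.


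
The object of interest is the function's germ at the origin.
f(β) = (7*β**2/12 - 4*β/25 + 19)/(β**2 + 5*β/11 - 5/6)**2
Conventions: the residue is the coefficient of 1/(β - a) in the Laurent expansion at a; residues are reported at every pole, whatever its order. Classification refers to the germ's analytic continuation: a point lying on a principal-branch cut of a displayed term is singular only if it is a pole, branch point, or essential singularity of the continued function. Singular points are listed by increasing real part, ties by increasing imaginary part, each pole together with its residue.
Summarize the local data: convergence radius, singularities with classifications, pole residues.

Radius of convergence at 0: -5/22 + (1/66)*sqrt(3855).
At -5/22 - (1/66)*sqrt(3855): a pole of order 2; residue (8888539/99073500)*sqrt(3855).
At -5/22 + (1/66)*sqrt(3855): a pole of order 2; residue -(8888539/99073500)*sqrt(3855).

Denominator factor (β**2 + 5*β/11 - 5/6)^2: discriminant 1285/363, real irrational roots -5/22 + (1/66)*sqrt(3855) and -5/22 - (1/66)*sqrt(3855); poles of order 2, moduli -5/22 + (1/66)*sqrt(3855) and 5/22 + (1/66)*sqrt(3855).
The radius of convergence is the smallest modulus among the singular points: -5/22 + (1/66)*sqrt(3855).
The factor β**2 + 5*β/11 - 5/6 splits as (β - a)(β - a') with a = -5/22 - (1/66)*sqrt(3855), a' = -5/22 + (1/66)*sqrt(3855). At the order-2 pole a set g(β) = (β - a)^2*f(β) = [7*β**2/12 - 4*β/25 + 19] / (β - a')^2.
Order-2 pole: residue = g'(a); g'(-5/22 - (1/66)*sqrt(3855)) = (8888539/99073500)*sqrt(3855), so the residue is (8888539/99073500)*sqrt(3855).
The factor β**2 + 5*β/11 - 5/6 splits as (β - a)(β - a') with a = -5/22 + (1/66)*sqrt(3855), a' = -5/22 - (1/66)*sqrt(3855). At the order-2 pole a set g(β) = (β - a)^2*f(β) = [7*β**2/12 - 4*β/25 + 19] / (β - a')^2.
Order-2 pole: residue = g'(a); g'(-5/22 + (1/66)*sqrt(3855)) = -(8888539/99073500)*sqrt(3855), so the residue is -(8888539/99073500)*sqrt(3855).
List the singular points by increasing real part (a conjugate pair: the negative imaginary part first).


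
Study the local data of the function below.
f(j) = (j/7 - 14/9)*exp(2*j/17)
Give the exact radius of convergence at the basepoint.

The factor exp(2*j/17) is entire and contributes no finite singular point.
The polynomial part has no poles.
No finite singular points: the Taylor series at 0 converges everywhere.

The radius of convergence is infinite.


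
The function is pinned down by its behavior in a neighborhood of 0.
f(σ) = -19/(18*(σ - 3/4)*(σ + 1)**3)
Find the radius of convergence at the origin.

The radius of convergence is 3/4.

Denominator factor (σ - 3/4): pole of order 1 at 3/4, modulus 3/4.
Denominator factor (σ + 1)^3: pole of order 3 at -1, modulus 1.
The radius of convergence is the smallest modulus among the singular points: 3/4.


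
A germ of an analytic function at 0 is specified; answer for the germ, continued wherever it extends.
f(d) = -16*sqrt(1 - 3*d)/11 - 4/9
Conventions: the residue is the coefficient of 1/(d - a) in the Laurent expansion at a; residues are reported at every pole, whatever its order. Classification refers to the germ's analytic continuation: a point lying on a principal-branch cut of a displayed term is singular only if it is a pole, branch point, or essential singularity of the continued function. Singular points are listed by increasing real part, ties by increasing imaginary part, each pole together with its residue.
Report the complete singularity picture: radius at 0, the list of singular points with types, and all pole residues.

Radius of convergence at 0: 1/3.
At 1/3: an algebraic (square-root) branch point.

Branch term (-16/11)*sqrt(1 - d/(1/3)): its argument vanishes at d = 1/3, a square-root branch point, modulus 1/3.
The radius of convergence is the smallest modulus among the singular points: 1/3.


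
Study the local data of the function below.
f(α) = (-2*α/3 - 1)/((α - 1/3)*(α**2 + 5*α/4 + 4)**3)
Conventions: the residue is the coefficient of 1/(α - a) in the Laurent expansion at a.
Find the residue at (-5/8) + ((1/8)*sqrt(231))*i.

The factor α**2 + 5*α/4 + 4 splits as (α - a)(α - a') with a = (-5/8) + ((1/8)*sqrt(231))*i, a' = (-5/8) - ((1/8)*sqrt(231))*i. At the order-3 pole a set g(α) = (α - a)^3*f(α) = [(-2*α/3 - 1)/(α - 1/3)] / (α - a')^3.
Order-3 pole: residue = g''(a)/2; g''((-5/8) + ((1/8)*sqrt(231))*i) = (57024/4330747) - ((110543680/363146128191)*sqrt(231))*i, so the residue is (28512/4330747) - ((55271840/363146128191)*sqrt(231))*i.

The residue is (28512/4330747) - ((55271840/363146128191)*sqrt(231))*i.


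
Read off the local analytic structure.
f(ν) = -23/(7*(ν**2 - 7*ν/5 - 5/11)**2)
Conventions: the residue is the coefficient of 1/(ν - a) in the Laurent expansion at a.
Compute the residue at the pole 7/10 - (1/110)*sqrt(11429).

The residue is -(63250/7556647)*sqrt(11429).

The factor ν**2 - 7*ν/5 - 5/11 splits as (ν - a)(ν - a') with a = 7/10 - (1/110)*sqrt(11429), a' = 7/10 + (1/110)*sqrt(11429). At the order-2 pole a set g(ν) = (ν - a)^2*f(ν) = [-23/7] / (ν - a')^2.
Order-2 pole: residue = g'(a); g'(7/10 - (1/110)*sqrt(11429)) = -(63250/7556647)*sqrt(11429), so the residue is -(63250/7556647)*sqrt(11429).


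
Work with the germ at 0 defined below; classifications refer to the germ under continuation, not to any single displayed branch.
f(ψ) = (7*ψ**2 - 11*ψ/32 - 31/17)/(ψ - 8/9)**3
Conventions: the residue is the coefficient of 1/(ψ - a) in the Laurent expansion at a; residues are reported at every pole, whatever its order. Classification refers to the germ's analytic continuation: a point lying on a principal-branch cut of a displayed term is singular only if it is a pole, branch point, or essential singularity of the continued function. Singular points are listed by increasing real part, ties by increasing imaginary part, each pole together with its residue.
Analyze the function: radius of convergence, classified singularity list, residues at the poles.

Radius of convergence at 0: 8/9.
At 8/9: a pole of order 3; residue 7.

Denominator factor (ψ - 8/9)^3: pole of order 3 at 8/9, modulus 8/9.
The radius of convergence is the smallest modulus among the singular points: 8/9.
At the order-3 pole 8/9 set g(ψ) = (ψ - (8/9))^3*f(ψ) = 7*ψ**2 - 11*ψ/32 - 31/17.
Order-3 pole: residue = g''(a)/2; g''(8/9) = 14, so the residue is 7.


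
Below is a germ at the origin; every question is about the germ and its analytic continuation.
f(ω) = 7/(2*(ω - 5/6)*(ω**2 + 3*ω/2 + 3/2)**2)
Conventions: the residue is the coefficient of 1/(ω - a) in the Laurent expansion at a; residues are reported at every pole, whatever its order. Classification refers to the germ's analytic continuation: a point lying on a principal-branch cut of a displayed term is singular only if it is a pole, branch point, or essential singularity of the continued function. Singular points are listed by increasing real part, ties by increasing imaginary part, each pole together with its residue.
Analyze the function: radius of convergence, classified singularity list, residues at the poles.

Denominator factor (ω - 5/6): pole of order 1 at 5/6, modulus 5/6.
Denominator factor (ω**2 + 3*ω/2 + 3/2)^2: discriminant -15/4, complex-conjugate roots (-3/4) + ((1/4)*sqrt(15))*i and (-3/4) - ((1/4)*sqrt(15))*i; poles of order 2, moduli (1/2)*sqrt(6) and (1/2)*sqrt(6).
The radius of convergence is the smallest modulus among the singular points: 5/6.
The factor ω**2 + 3*ω/2 + 3/2 splits as (ω - a)(ω - a') with a = (-3/4) - ((1/4)*sqrt(15))*i, a' = (-3/4) + ((1/4)*sqrt(15))*i. At the order-2 pole a set g(ω) = (ω - a)^2*f(ω) = [7/(2*(ω - 5/6))] / (ω - a')^2.
Order-2 pole: residue = g'(a); g'((-3/4) - ((1/4)*sqrt(15))*i) = (-567/3844) - ((50939/288300)*sqrt(15))*i, so the residue is (-567/3844) - ((50939/288300)*sqrt(15))*i.
The factor ω**2 + 3*ω/2 + 3/2 splits as (ω - a)(ω - a') with a = (-3/4) + ((1/4)*sqrt(15))*i, a' = (-3/4) - ((1/4)*sqrt(15))*i. At the order-2 pole a set g(ω) = (ω - a)^2*f(ω) = [7/(2*(ω - 5/6))] / (ω - a')^2.
Order-2 pole: residue = g'(a); g'((-3/4) + ((1/4)*sqrt(15))*i) = (-567/3844) + ((50939/288300)*sqrt(15))*i, so the residue is (-567/3844) + ((50939/288300)*sqrt(15))*i.
At the order-1 pole 5/6 set g(ω) = (ω - (5/6))*f(ω) = 7/(2*(ω**2 + 3*ω/2 + 3/2)**2).
Simple pole: residue = g(a) at a = 5/6, which is 567/1922.
List the singular points by increasing real part (a conjugate pair: the negative imaginary part first).

Radius of convergence at 0: 5/6.
At (-3/4) - ((1/4)*sqrt(15))*i: a pole of order 2; residue (-567/3844) - ((50939/288300)*sqrt(15))*i.
At (-3/4) + ((1/4)*sqrt(15))*i: a pole of order 2; residue (-567/3844) + ((50939/288300)*sqrt(15))*i.
At 5/6: a pole of order 1; residue 567/1922.


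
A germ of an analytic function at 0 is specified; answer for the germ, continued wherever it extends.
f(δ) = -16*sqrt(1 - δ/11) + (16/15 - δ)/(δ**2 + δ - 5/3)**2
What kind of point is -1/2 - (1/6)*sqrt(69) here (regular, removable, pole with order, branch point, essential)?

The denominator factor δ**2 + δ - 5/3 vanishes at -1/2 - (1/6)*sqrt(69) and appears to the power 2; the numerator there equals 47/30 + (1/6)*sqrt(69), nonzero, and no other factor vanishes.
The branch terms are analytic at this point.
Hence a pole whose order is the multiplicity, 2.

The point is a pole of order 2.


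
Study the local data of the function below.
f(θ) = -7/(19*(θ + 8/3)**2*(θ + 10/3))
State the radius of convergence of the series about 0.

The radius of convergence is 8/3.

Denominator factor (θ + 10/3): pole of order 1 at -10/3, modulus 10/3.
Denominator factor (θ + 8/3)^2: pole of order 2 at -8/3, modulus 8/3.
The radius of convergence is the smallest modulus among the singular points: 8/3.


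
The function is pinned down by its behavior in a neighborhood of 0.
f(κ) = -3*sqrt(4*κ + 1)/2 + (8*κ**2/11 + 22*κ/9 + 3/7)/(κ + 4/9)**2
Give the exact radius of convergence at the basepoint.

Denominator factor (κ + 4/9)^2: pole of order 2 at -4/9, modulus 4/9.
Branch term (-3/2)*sqrt(1 - κ/(-1/4)): its argument vanishes at κ = -1/4, a square-root branch point, modulus 1/4.
The radius of convergence is the smallest modulus among the singular points: 1/4.

The radius of convergence is 1/4.


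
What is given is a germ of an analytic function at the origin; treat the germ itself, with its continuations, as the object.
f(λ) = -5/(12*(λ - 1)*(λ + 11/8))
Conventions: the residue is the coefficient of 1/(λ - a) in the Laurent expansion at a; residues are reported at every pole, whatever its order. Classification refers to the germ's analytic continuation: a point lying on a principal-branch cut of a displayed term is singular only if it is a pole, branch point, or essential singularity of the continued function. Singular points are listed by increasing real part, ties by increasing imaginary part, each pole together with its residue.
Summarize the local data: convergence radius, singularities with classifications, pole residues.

Radius of convergence at 0: 1.
At -11/8: a pole of order 1; residue 10/57.
At 1: a pole of order 1; residue -10/57.

Denominator factor (λ + 11/8): pole of order 1 at -11/8, modulus 11/8.
Denominator factor (λ - 1): pole of order 1 at 1, modulus 1.
The radius of convergence is the smallest modulus among the singular points: 1.
At the order-1 pole -11/8 set g(λ) = (λ - (-11/8))*f(λ) = -5/(12*(λ - 1)).
Simple pole: residue = g(a) at a = -11/8, which is 10/57.
At the order-1 pole 1 set g(λ) = (λ - (1))*f(λ) = -5/(12*(λ + 11/8)).
Simple pole: residue = g(a) at a = 1, which is -10/57.
List the singular points by increasing real part (a conjugate pair: the negative imaginary part first).


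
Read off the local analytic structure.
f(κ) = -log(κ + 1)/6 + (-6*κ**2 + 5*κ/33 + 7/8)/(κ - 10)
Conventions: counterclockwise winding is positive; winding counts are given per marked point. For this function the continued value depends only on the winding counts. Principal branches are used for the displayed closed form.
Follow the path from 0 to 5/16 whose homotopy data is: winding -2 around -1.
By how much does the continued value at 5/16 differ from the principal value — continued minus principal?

Continued minus principal equals (2/3)*pi*i.

The rational part is single-valued and drops out of the difference; each branch term changes only by its own monodromy.
(-1/6)*log(1 - κ/(-1)): each positive loop around -1 adds 2*pi*i to the log, so winding -2 contributes (-1/6)*(-2)*2*pi*i = (2/3)*pi*i.
Summing the contributions at κ = 5/16 gives (2/3)*pi*i.


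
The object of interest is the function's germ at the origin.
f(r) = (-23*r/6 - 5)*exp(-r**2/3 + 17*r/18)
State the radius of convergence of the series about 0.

The radius of convergence is infinite.

The factor exp(-r**2/3 + 17*r/18) is entire and contributes no finite singular point.
The polynomial part has no poles.
No finite singular points: the Taylor series at 0 converges everywhere.


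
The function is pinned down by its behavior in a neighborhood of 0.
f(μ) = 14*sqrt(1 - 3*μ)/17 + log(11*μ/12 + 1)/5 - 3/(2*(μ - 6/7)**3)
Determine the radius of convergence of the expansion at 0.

Denominator factor (μ - 6/7)^3: pole of order 3 at 6/7, modulus 6/7.
Branch term (1/5)*log(1 - μ/(-12/11)): its argument vanishes at μ = -12/11, a logarithmic branch point, modulus 12/11.
Branch term (14/17)*sqrt(1 - μ/(1/3)): its argument vanishes at μ = 1/3, a square-root branch point, modulus 1/3.
The radius of convergence is the smallest modulus among the singular points: 1/3.

The radius of convergence is 1/3.


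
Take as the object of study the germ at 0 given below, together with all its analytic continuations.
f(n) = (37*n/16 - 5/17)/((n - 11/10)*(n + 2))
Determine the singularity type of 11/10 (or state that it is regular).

The point is a pole of order 1.

The denominator factor n - 11/10 vanishes at 11/10 and appears to the power 1; the numerator there equals 6119/2720, nonzero, and no other factor vanishes.
Hence a pole whose order is the multiplicity, 1.
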